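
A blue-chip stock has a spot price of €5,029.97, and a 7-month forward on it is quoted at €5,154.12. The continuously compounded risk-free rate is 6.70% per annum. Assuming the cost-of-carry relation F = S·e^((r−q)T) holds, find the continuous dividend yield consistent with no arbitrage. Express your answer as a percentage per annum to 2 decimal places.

From F = S·e^((r−q)T): (r − q) = ln(F/S)/T
ln(5154.12/5029.97) = ln(1.024682) = 0.024382
(r − q) = 0.024382 / (7/12) = 0.041798
q = r − ln(F/S)/T = 0.0670 − 0.041798 = 0.025202
q = 2.52%

2.52%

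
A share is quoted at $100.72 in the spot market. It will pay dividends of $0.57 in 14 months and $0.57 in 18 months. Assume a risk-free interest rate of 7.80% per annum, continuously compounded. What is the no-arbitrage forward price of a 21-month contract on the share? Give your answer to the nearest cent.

$114.27

PV(dividends) I = 0.57·e^(−0.0780·14/12) + 0.57·e^(−0.0780·18/12)
I = 0.5204 + 0.5071 = 1.0275
F = (S − I)·e^(rT) = (100.72 − 1.0275) · e^(0.0780·21/12)
= 99.6925 · e^0.136500 = 99.6925 × 1.146255 = $114.27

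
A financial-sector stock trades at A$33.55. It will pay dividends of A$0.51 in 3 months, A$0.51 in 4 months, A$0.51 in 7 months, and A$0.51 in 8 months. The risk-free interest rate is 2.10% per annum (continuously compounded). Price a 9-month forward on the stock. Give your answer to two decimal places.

PV(dividends) I = 0.51·e^(−0.0210·3/12) + 0.51·e^(−0.0210·4/12) + 0.51·e^(−0.0210·7/12) + 0.51·e^(−0.0210·8/12)
I = 0.5073 + 0.5064 + 0.5038 + 0.5029 = 2.0204
F = (S − I)·e^(rT) = (33.55 − 2.0204) · e^(0.0210·9/12)
= 31.5296 · e^0.015750 = 31.5296 × 1.015875 = A$32.03

A$32.03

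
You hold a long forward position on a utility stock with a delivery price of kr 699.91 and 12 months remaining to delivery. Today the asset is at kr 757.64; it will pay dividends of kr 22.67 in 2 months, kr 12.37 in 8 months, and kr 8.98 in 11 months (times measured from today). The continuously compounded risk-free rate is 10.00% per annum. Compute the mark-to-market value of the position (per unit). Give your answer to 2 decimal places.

PV(remaining dividends) I = 22.67·e^(−0.1000·2/12) + 12.37·e^(−0.1000·8/12) + 8.98·e^(−0.1000·11/12) = 42.0610
Current forward F = (S − I)·e^(rT) = (757.64 − 42.0610)·e^(0.1000·12/12) = 715.5790 × 1.105171 = 790.8372
Value (long) = (F − K)·e^(−rT) = (790.8372 − 699.91) × 0.904837 = 82.2743
Value = kr 82.27

kr 82.27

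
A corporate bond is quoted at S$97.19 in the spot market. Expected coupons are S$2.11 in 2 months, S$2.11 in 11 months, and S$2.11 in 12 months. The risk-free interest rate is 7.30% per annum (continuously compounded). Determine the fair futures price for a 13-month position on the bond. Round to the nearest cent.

PV(coupons) I = 2.11·e^(−0.0730·2/12) + 2.11·e^(−0.0730·11/12) + 2.11·e^(−0.0730·12/12)
I = 2.0845 + 1.9734 + 1.9615 = 6.0194
F = (S − I)·e^(rT) = (97.19 − 6.0194) · e^(0.0730·13/12)
= 91.1706 · e^0.079083 = 91.1706 × 1.082294 = S$98.67

S$98.67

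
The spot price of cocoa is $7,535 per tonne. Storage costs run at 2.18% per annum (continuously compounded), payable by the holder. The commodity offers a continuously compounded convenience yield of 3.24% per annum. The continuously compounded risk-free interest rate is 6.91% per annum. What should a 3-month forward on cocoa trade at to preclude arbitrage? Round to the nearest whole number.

$7,646 per tonne

Net carry = r + u − y = 0.0691 + 0.0218 − 0.0324 = 0.0585
F = S·e^((r+u−y)T) = 7535 · e^(0.0585 × 3/12) = 7535 · e^0.014625
= 7535 × 1.014732 = $7,646 per tonne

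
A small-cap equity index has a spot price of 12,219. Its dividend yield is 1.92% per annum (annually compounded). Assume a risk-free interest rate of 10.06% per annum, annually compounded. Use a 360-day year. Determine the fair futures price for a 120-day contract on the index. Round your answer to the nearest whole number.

12,536

F = S · (1+r)^T / (1+q)^T
= 12219 × 1.032468 / 1.006359 = 12219 × 1.025944
F = 12,536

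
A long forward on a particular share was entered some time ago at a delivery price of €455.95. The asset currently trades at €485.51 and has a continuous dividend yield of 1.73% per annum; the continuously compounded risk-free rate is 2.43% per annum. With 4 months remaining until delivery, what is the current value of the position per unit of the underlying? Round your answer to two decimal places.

€30.45

Current fair forward for the remaining 4 months: F = S·e^((r − q)·T), (r − q) = 0.0243 − 0.0173 = 0.0070
F = 485.51 · e^(0.0070 × 4/12) = 485.51 × 1.002336 = 486.6442
Value of long forward = (F − K)·e^(−rT) = (486.6442 − 455.95) · e^(−0.0243·4/12)
= 30.6942 × 0.991933 = 30.45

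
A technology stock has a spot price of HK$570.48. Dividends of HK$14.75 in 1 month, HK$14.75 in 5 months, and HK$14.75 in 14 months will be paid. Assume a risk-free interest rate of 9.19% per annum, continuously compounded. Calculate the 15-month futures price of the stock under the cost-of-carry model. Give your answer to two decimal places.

PV(dividends) I = 14.75·e^(−0.0919·1/12) + 14.75·e^(−0.0919·5/12) + 14.75·e^(−0.0919·14/12)
I = 14.6375 + 14.1959 + 13.2504 = 42.0838
F = (S − I)·e^(rT) = (570.48 − 42.0838) · e^(0.0919·15/12)
= 528.3962 · e^0.114875 = 528.3962 × 1.121733 = HK$592.72

HK$592.72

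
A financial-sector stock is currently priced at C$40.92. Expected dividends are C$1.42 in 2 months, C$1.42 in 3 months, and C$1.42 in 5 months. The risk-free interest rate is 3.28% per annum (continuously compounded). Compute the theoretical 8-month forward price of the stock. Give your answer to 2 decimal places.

C$37.51

PV(dividends) I = 1.42·e^(−0.0328·2/12) + 1.42·e^(−0.0328·3/12) + 1.42·e^(−0.0328·5/12)
I = 1.4123 + 1.4084 + 1.4007 = 4.2214
F = (S − I)·e^(rT) = (40.92 − 4.2214) · e^(0.0328·8/12)
= 36.6986 · e^0.021867 = 36.6986 × 1.022108 = C$37.51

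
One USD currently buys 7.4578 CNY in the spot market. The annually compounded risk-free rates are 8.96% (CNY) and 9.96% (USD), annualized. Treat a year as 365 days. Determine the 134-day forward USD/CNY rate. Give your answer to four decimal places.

7.4328

By covered interest parity, F = S · (1+r_CNY)^T / (1+r_USD)^T
= 7.4578 × 1.032005 / 1.035472 = 7.4578 × 0.996652
F = 7.4328 CNY per USD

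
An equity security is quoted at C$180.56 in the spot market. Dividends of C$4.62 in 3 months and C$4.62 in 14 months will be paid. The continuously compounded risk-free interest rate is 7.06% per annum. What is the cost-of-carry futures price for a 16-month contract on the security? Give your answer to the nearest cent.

C$188.72

PV(dividends) I = 4.62·e^(−0.0706·3/12) + 4.62·e^(−0.0706·14/12)
I = 4.5392 + 4.2547 = 8.7939
F = (S − I)·e^(rT) = (180.56 − 8.7939) · e^(0.0706·16/12)
= 171.7661 · e^0.094133 = 171.7661 × 1.098706 = C$188.72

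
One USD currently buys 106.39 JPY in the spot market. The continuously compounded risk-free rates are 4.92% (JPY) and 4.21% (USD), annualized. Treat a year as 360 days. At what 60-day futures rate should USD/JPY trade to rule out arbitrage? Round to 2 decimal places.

F = S·e^((r_JPY − r_USD)T) = 106.39 · e^((0.0492 − 0.0421) × 60/360)
= 106.39 · e^0.001183 = 106.39 × 1.001184
F = 106.52 JPY per USD

106.52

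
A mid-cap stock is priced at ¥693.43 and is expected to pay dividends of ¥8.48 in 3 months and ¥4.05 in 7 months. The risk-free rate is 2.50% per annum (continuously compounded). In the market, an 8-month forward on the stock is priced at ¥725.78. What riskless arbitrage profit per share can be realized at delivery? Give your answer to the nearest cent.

PV(dividends) I = 8.48·e^(−0.0250·3/12) + 4.05·e^(−0.0250·7/12) = 12.4185
Fair forward F* = (S − I)·e^(rT) = (693.43 − 12.4185)·e^0.016667 = 681.0115 × 1.016807 = 692.4573
Market ¥725.78 > fair 692.4573: forward overpriced → cash-and-carry (borrow at r, buy the stock and collect the dividends, short the forward).
Profit at T = |F_mkt − F*| = |725.78 − 692.4573| = ¥33.32 per share

¥33.32 per share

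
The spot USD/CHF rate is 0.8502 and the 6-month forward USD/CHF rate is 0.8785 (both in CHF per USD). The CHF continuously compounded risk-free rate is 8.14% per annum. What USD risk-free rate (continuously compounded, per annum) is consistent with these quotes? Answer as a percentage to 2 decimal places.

F = S·e^((r_CHF − r_USD)T) ⇒ r_USD = r_CHF − ln(F/S)/T
ln(0.8785/0.8502) = 0.032744; /(6/12) = 0.065488
r_USD = 0.0814 − 0.065488 = 0.015912
r_USD = 1.59%

1.59%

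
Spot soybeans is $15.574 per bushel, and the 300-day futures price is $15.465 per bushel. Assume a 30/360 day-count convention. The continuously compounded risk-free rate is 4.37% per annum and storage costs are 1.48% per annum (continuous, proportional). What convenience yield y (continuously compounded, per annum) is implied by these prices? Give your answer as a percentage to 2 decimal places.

6.69%

F = S·e^((r+u−y)T) ⇒ (r+u−y) = ln(F/S)/T
ln(15.465/15.574) = -0.007023; /T ⇒ -0.008428
y = r + u − ln(F/S)/T = 0.0437 + 0.0148 + 0.008428 = 0.066928
y = 6.69%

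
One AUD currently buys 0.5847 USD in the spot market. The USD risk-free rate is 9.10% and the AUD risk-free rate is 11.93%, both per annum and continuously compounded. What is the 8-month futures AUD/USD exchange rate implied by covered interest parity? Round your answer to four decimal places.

0.5738

F = S·e^((r_USD − r_AUD)T) = 0.5847 · e^((0.0910 − 0.1193) × 8/12)
= 0.5847 · e^-0.018867 = 0.5847 × 0.981310
F = 0.5738 USD per AUD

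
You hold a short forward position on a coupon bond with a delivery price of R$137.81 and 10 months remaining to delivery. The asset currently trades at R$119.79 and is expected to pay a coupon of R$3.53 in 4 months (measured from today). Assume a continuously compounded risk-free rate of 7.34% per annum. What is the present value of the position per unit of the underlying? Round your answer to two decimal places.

R$13.29

PV(remaining coupons) I = 3.53·e^(−0.0734·4/12) = 3.4447
Current forward F = (S − I)·e^(rT) = (119.79 − 3.4447)·e^(0.0734·10/12) = 116.3453 × 1.063076 = 123.6839
Value (long) = (F − K)·e^(−rT) = (123.6839 − 137.81) × 0.940666 = -13.2879
Short position value = −(long value) = R$13.29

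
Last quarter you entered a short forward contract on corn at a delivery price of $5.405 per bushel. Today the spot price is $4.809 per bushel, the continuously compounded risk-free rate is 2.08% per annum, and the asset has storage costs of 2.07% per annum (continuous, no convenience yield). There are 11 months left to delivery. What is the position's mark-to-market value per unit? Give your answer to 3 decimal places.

$0.402 per bushel

Current fair forward for the remaining 11 months: F = S·e^((r + u)·T), (r + u) = 0.0208 + 0.0207 = 0.0415
F = 4.809 · e^(0.0415 × 11/12) = 4.809 × 1.038775 = 4.9955
Value of long forward = (F − K)·e^(−rT) = (4.9955 − 5.405) · e^(−0.0208·11/12)
= -0.4095 × 0.981114 = -0.402
Short position value = −(long value) = $0.402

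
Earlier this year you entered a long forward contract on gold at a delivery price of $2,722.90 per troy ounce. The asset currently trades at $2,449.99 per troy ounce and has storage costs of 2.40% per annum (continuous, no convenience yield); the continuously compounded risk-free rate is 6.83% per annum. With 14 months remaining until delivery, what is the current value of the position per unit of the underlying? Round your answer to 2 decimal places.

Current fair forward for the remaining 14 months: F = S·e^((r + u)·T), (r + u) = 0.0683 + 0.0240 = 0.0923
F = 2449.99 · e^(0.0923 × 14/12) = 2449.99 × 1.11369502 = 2728.5417
Value of long forward = (F − K)·e^(−rT) = (2728.5417 − 2722.90) · e^(−0.0683·14/12)
= 5.6417 × 0.92340871 = 5.21

$5.21 per troy ounce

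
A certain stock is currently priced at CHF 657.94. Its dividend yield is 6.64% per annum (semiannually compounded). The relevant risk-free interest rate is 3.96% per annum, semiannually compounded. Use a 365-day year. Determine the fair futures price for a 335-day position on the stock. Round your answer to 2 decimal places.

F = S · (1+r/2)^(2T) / (1+q/2)^(2T)
= 657.94 × 1.036646 / 1.061786 = 657.94 × 0.976323
F = CHF 642.36

CHF 642.36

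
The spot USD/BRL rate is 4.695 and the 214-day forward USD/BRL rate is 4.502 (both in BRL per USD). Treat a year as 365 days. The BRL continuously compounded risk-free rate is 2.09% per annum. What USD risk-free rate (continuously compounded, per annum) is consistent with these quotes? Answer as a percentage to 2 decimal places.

F = S·e^((r_BRL − r_USD)T) ⇒ r_USD = r_BRL − ln(F/S)/T
ln(4.502/4.695) = -0.041976; /(214/365) = -0.071595
r_USD = 0.0209 + 0.071595 = 0.092495
r_USD = 9.25%

9.25%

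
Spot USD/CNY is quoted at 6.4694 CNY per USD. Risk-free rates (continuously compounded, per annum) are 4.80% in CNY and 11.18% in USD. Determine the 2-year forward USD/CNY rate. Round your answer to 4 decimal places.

5.6944

F = S·e^((r_CNY − r_USD)T) = 6.4694 · e^((0.0480 − 0.1118) × 2)
= 6.4694 · e^-0.127600 = 6.4694 × 0.880205
F = 5.6944 CNY per USD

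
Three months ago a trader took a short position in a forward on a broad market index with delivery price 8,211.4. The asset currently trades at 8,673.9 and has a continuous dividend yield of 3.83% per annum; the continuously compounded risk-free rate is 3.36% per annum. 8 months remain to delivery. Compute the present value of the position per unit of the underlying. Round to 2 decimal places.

Current fair forward for the remaining 8 months: F = S·e^((r − q)·T), (r − q) = 0.0336 − 0.0383 = -0.0047
F = 8673.9 · e^(-0.0047 × 8/12) = 8673.9 × 0.99687157 = 8646.7643
Value of long forward = (F − K)·e^(−rT) = (8646.7643 − 8211.4) · e^(−0.0336·8/12)
= 435.3643 × 0.97784902 = 425.72
Short position value = −(long value) = -425.72

-425.72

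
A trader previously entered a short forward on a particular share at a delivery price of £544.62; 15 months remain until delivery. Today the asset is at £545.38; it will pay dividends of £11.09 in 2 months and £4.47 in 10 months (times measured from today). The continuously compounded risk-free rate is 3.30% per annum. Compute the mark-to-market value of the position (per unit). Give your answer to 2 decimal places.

-£7.39

PV(remaining dividends) I = 11.09·e^(−0.0330·2/12) + 4.47·e^(−0.0330·10/12) = 15.3779
Current forward F = (S − I)·e^(rT) = (545.38 − 15.3779)·e^(0.0330·15/12) = 530.0021 × 1.042113 = 552.3221
Value (long) = (F − K)·e^(−rT) = (552.3221 − 544.62) × 0.959589 = 7.3909
Short position value = −(long value) = -£7.39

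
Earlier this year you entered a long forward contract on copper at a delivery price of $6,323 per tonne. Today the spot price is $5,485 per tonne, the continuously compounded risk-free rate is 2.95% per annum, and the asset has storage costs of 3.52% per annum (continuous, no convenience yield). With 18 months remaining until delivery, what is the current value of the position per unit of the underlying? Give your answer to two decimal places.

Current fair forward for the remaining 18 months: F = S·e^((r + u)·T), (r + u) = 0.0295 + 0.0352 = 0.0647
F = 5485 · e^(0.0647 × 18/12) = 5485 × 1.10191547 = 6044.0064
Value of long forward = (F − K)·e^(−rT) = (6044.0064 − 6323) · e^(−0.0295·18/12)
= -278.9936 × 0.95671475 = -266.92

-$266.92 per tonne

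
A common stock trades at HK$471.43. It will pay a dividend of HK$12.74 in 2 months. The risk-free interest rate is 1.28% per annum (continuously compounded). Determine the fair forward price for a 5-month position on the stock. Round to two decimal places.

PV(dividends) I = 12.74·e^(−0.0128·2/12)
I = 12.7129
F = (S − I)·e^(rT) = (471.43 − 12.7129) · e^(0.0128·5/12)
= 458.7171 · e^0.005333 = 458.7171 × 1.005347 = HK$461.17

HK$461.17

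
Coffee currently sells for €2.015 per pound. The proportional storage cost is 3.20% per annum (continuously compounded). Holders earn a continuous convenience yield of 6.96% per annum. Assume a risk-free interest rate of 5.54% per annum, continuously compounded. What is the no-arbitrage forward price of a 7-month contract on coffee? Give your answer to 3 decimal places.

Net carry = r + u − y = 0.0554 + 0.0320 − 0.0696 = 0.0178
F = S·e^((r+u−y)T) = 2.015 · e^(0.0178 × 7/12) = 2.015 · e^0.010383
= 2.015 × 1.010437 = €2.036 per pound

€2.036 per pound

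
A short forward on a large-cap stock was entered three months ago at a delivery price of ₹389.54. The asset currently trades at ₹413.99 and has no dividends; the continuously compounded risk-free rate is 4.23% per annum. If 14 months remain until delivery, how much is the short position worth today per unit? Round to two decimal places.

-₹43.21

Current fair forward for the remaining 14 months: F = S·e^(r·T), r = 0.0423
F = 413.99 · e^(0.0423 × 14/12) = 413.99 × 1.050588 = 434.9329
Value of long forward = (F − K)·e^(−rT) = (434.9329 − 389.54) · e^(−0.0423·14/12)
= 45.3929 × 0.951848 = 43.21
Short position value = −(long value) = -₹43.21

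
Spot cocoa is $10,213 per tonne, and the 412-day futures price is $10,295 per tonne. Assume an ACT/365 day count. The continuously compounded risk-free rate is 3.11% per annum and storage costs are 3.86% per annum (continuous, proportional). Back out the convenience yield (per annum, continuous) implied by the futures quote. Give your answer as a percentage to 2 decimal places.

F = S·e^((r+u−y)T) ⇒ (r+u−y) = ln(F/S)/T
ln(10295/10213) = 0.007997; /T ⇒ 0.007085
y = r + u − ln(F/S)/T = 0.0311 + 0.0386 − 0.007085 = 0.062615
y = 6.26%

6.26%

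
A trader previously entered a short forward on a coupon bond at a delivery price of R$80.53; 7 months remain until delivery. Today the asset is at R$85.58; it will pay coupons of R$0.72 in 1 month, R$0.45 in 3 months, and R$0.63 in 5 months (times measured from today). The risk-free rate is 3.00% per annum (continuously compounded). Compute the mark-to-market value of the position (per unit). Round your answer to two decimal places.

PV(remaining coupons) I = 0.72·e^(−0.0300·1/12) + 0.45·e^(−0.0300·3/12) + 0.63·e^(−0.0300·5/12) = 1.7870
Current forward F = (S − I)·e^(rT) = (85.58 − 1.7870)·e^(0.0300·7/12) = 83.7930 × 1.017654 = 85.2723
Value (long) = (F − K)·e^(−rT) = (85.2723 − 80.53) × 0.982652 = 4.6600
Short position value = −(long value) = -R$4.66

-R$4.66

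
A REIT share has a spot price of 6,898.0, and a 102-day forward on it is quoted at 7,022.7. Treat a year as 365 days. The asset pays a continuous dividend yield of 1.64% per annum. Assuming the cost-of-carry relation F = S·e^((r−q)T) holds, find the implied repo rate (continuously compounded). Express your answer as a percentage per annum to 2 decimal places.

8.05%

From F = S·e^((r−q)T): (r − q) = ln(F/S)/T
ln(7022.7/6898.0) = ln(1.018078) = 0.017917
(r − q) = 0.017917 / (102/365) = 0.064115
r = ln(F/S)/T + q = 0.064115 + 0.0164 = 0.080515
r = 8.05%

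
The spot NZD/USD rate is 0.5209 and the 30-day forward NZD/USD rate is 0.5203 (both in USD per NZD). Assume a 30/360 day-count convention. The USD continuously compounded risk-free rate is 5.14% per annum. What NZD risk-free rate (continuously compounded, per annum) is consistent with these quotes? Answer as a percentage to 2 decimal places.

F = S·e^((r_USD − r_NZD)T) ⇒ r_NZD = r_USD − ln(F/S)/T
ln(0.5203/0.5209) = -0.001153; /(30/360) = -0.013836
r_NZD = 0.0514 + 0.013836 = 0.065236
r_NZD = 6.52%

6.52%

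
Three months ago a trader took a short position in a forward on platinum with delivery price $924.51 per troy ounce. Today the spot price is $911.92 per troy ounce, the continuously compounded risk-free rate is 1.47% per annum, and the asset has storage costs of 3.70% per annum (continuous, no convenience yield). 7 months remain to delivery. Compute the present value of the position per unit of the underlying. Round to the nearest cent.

-$15.20 per troy ounce

Current fair forward for the remaining 7 months: F = S·e^((r + u)·T), (r + u) = 0.0147 + 0.0370 = 0.0517
F = 911.92 · e^(0.0517 × 7/12) = 911.92 × 1.030618 = 939.8412
Value of long forward = (F − K)·e^(−rT) = (939.8412 − 924.51) · e^(−0.0147·7/12)
= 15.3312 × 0.991462 = 15.20
Short position value = −(long value) = -$15.20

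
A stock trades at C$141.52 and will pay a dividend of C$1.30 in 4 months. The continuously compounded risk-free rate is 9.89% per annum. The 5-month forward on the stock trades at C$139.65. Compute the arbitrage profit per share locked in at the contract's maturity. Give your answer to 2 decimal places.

C$6.51 per share

PV(dividends) I = 1.30·e^(−0.0989·4/12) = 1.2578
Fair forward F* = (S − I)·e^(rT) = (141.52 − 1.2578)·e^0.041208 = 140.2622 × 1.042069 = 146.1629
Market C$139.65 < fair 146.1629: forward underpriced → reverse cash-and-carry (short the stock, invest proceeds at r, pay the dividends, go long the forward).
Profit at T = |F_mkt − F*| = |139.65 − 146.1629| = C$6.51 per share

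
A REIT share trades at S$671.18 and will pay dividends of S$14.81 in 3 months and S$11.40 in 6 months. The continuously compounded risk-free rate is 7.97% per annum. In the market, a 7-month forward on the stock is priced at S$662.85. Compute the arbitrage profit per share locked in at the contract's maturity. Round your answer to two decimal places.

PV(dividends) I = 14.81·e^(−0.0797·3/12) + 11.40·e^(−0.0797·6/12) = 25.4725
Fair forward F* = (S − I)·e^(rT) = (671.18 − 25.4725)·e^0.046492 = 645.7075 × 1.047590 = 676.4367
Market S$662.85 < fair 676.4367: forward underpriced → reverse cash-and-carry (short the stock, invest proceeds at r, pay the dividends, go long the forward).
Profit at T = |F_mkt − F*| = |662.85 − 676.4367| = S$13.59 per share

S$13.59 per share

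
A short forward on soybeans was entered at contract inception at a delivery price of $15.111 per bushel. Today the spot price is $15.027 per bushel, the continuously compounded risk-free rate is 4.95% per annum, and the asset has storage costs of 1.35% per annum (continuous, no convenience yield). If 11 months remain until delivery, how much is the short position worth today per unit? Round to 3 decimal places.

Current fair forward for the remaining 11 months: F = S·e^((r + u)·T), (r + u) = 0.0495 + 0.0135 = 0.0630
F = 15.027 · e^(0.0630 × 11/12) = 15.027 × 1.059450 = 15.9204
Value of long forward = (F − K)·e^(−rT) = (15.9204 − 15.111) · e^(−0.0495·11/12)
= 0.8094 × 0.955639 = 0.773
Short position value = −(long value) = -$0.773

-$0.773 per bushel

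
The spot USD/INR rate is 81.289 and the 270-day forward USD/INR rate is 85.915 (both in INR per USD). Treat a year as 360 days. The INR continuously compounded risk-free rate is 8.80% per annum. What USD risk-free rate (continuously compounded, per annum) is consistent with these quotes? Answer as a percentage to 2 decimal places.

F = S·e^((r_INR − r_USD)T) ⇒ r_USD = r_INR − ln(F/S)/T
ln(85.915/81.289) = 0.055348; /(270/360) = 0.073797
r_USD = 0.0880 − 0.073797 = 0.014203
r_USD = 1.42%

1.42%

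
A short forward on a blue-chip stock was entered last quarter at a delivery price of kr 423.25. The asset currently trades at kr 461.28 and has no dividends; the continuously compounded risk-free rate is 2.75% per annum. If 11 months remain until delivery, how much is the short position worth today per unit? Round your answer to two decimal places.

Current fair forward for the remaining 11 months: F = S·e^(r·T), r = 0.0275
F = 461.28 · e^(0.0275 × 11/12) = 461.28 × 1.025529 = 473.0560
Value of long forward = (F − K)·e^(−rT) = (473.0560 − 423.25) · e^(−0.0275·11/12)
= 49.8060 × 0.975107 = 48.57
Short position value = −(long value) = -kr 48.57

-kr 48.57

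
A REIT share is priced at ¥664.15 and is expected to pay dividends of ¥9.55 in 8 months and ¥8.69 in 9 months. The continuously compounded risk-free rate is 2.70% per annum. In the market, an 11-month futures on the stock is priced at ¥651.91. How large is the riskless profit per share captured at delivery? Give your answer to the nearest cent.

PV(dividends) I = 9.55·e^(−0.0270·8/12) + 8.69·e^(−0.0270·9/12) = 17.8954
Fair futures F* = (S − I)·e^(rT) = (664.15 − 17.8954)·e^0.024750 = 646.2546 × 1.025059 = 662.4491
Market ¥651.91 < fair 662.4491: forward underpriced → reverse cash-and-carry (short the stock, invest proceeds at r, pay the dividends, go long the forward).
Profit at T = |F_mkt − F*| = |651.91 − 662.4491| = ¥10.54 per share

¥10.54 per share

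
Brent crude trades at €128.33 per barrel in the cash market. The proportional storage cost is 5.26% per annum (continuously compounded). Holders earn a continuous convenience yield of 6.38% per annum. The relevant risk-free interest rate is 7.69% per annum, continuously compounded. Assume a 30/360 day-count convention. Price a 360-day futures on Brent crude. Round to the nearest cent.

Net carry = r + u − y = 0.0769 + 0.0526 − 0.0638 = 0.0657
F = S·e^((r+u−y)T) = 128.33 · e^(0.0657 × 360/360) = 128.33 · e^0.065700
= 128.33 × 1.067906 = €137.04 per barrel

€137.04 per barrel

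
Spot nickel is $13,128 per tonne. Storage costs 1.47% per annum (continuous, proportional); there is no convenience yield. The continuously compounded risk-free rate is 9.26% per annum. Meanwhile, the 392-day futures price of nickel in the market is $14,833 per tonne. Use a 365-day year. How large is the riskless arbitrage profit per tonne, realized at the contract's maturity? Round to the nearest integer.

Fair futures: F* = S·e^(carry·T), with carry = (r + u) = 0.0926 + 0.0147 = 0.1073
F* = 13128 · e^(0.1073 × 392/365) = 13128 · e^0.115237 = 13128 × 1.122139 = $14731.4408
Market $14833 > fair $14731.4408: forward overpriced → cash-and-carry (buy spot, short the forward).
At maturity, profit = |F_mkt − F*| = |14833 − 14731.4408| = $102 per tonne

$102 per tonne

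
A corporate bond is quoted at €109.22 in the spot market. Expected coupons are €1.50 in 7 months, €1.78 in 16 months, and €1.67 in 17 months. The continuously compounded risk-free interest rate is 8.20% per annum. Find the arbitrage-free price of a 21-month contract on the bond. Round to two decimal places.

PV(coupons) I = 1.50·e^(−0.0820·7/12) + 1.78·e^(−0.0820·16/12) + 1.67·e^(−0.0820·17/12)
I = 1.4299 + 1.5956 + 1.4868 = 4.5123
F = (S − I)·e^(rT) = (109.22 − 4.5123) · e^(0.0820·21/12)
= 104.7077 · e^0.143500 = 104.7077 × 1.154307 = €120.86

€120.86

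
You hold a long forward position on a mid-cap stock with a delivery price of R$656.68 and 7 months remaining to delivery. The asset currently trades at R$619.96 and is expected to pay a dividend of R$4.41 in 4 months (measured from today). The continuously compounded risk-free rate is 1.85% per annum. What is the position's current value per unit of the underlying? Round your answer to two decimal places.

-R$34.05

PV(remaining dividends) I = 4.41·e^(−0.0185·4/12) = 4.3829
Current forward F = (S − I)·e^(rT) = (619.96 − 4.3829)·e^(0.0185·7/12) = 615.5771 × 1.010850 = 622.2561
Value (long) = (F − K)·e^(−rT) = (622.2561 − 656.68) × 0.989266 = -34.0544
Value = -R$34.05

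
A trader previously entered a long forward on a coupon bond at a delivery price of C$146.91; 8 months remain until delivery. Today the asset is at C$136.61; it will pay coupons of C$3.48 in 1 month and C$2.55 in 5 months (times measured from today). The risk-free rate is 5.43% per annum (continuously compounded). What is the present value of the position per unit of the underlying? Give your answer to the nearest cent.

-C$11.03

PV(remaining coupons) I = 3.48·e^(−0.0543·1/12) + 2.55·e^(−0.0543·5/12) = 5.9572
Current forward F = (S − I)·e^(rT) = (136.61 − 5.9572)·e^(0.0543·8/12) = 130.6528 × 1.036863 = 135.4691
Value (long) = (F − K)·e^(−rT) = (135.4691 − 146.91) × 0.964447 = -11.0341
Value = -C$11.03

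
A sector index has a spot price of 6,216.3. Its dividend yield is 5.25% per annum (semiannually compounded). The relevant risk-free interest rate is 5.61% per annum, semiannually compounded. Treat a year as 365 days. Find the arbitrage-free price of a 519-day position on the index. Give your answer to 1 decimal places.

6,247.4

F = S · (1+r/2)^(2T) / (1+q/2)^(2T)
= 6216.3 × 1.081849 / 1.076471 = 6216.3 × 1.004996
F = 6,247.4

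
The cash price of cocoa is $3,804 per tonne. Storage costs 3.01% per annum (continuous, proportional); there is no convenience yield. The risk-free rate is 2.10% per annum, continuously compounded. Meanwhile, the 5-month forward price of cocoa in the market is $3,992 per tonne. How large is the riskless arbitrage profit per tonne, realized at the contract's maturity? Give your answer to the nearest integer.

Fair forward: F* = S·e^(carry·T), with carry = (r + u) = 0.0210 + 0.0301 = 0.0511
F* = 3804 · e^(0.0511 × 5/12) = 3804 · e^0.021292 = 3804 × 1.021520 = $3885.8621
Market $3992 > fair $3885.8621: forward overpriced → cash-and-carry (buy spot, short the forward).
At maturity, profit = |F_mkt − F*| = |3992 − 3885.8621| = $106 per tonne

$106 per tonne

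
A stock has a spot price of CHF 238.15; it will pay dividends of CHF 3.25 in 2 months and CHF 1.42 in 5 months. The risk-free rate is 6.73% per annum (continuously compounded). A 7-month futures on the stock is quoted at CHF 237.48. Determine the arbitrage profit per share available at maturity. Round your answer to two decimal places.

PV(dividends) I = 3.25·e^(−0.0673·2/12) + 1.42·e^(−0.0673·5/12) = 4.5945
Fair futures F* = (S − I)·e^(rT) = (238.15 − 4.5945)·e^0.039258 = 233.5555 × 1.040039 = 242.9068
Market CHF 237.48 < fair 242.9068: forward underpriced → reverse cash-and-carry (short the stock, invest proceeds at r, pay the dividends, go long the forward).
Profit at T = |F_mkt − F*| = |237.48 − 242.9068| = CHF 5.43 per share

CHF 5.43 per share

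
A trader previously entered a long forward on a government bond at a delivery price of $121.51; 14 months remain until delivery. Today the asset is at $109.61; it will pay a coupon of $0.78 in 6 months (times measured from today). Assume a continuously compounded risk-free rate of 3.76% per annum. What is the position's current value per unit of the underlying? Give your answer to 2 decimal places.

PV(remaining coupons) I = 0.78·e^(−0.0376·6/12) = 0.7655
Current forward F = (S − I)·e^(rT) = (109.61 − 0.7655)·e^(0.0376·14/12) = 108.8445 × 1.044843 = 113.7254
Value (long) = (F − K)·e^(−rT) = (113.7254 − 121.51) × 0.957082 = -7.4505
Value = -$7.45

-$7.45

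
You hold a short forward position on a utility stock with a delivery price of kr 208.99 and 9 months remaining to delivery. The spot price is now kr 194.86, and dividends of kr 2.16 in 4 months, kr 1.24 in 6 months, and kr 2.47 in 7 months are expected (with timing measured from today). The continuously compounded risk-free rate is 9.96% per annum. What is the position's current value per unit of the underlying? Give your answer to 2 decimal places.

kr 4.69

PV(remaining dividends) I = 2.16·e^(−0.0996·4/12) + 1.24·e^(−0.0996·6/12) + 2.47·e^(−0.0996·7/12) = 5.5998
Current forward F = (S − I)·e^(rT) = (194.86 − 5.5998)·e^(0.0996·9/12) = 189.2602 × 1.077561 = 203.9394
Value (long) = (F − K)·e^(−rT) = (203.9394 − 208.99) × 0.928022 = -4.6871
Short position value = −(long value) = kr 4.69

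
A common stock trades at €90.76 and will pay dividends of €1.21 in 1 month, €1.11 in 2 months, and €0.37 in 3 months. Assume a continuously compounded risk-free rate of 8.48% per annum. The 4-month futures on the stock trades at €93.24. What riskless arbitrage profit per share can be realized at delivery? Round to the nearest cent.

€2.61 per share

PV(dividends) I = 1.21·e^(−0.0848·1/12) + 1.11·e^(−0.0848·2/12) + 0.37·e^(−0.0848·3/12) = 2.6581
Fair futures F* = (S − I)·e^(rT) = (90.76 − 2.6581)·e^0.028267 = 88.1019 × 1.028670 = 90.6278
Market €93.24 > fair 90.6278: forward overpriced → cash-and-carry (borrow at r, buy the stock and collect the dividends, short the forward).
Profit at T = |F_mkt − F*| = |93.24 − 90.6278| = €2.61 per share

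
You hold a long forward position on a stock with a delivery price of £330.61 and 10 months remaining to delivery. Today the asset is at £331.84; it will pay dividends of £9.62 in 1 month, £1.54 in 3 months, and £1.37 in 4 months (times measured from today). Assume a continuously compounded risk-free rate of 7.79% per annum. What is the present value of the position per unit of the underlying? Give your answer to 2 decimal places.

PV(remaining dividends) I = 9.62·e^(−0.0779·1/12) + 1.54·e^(−0.0779·3/12) + 1.37·e^(−0.0779·4/12) = 12.4029
Current forward F = (S − I)·e^(rT) = (331.84 − 12.4029)·e^(0.0779·10/12) = 319.4371 × 1.067070 = 340.8617
Value (long) = (F − K)·e^(−rT) = (340.8617 − 330.61) × 0.937146 = 9.6073
Value = £9.61

£9.61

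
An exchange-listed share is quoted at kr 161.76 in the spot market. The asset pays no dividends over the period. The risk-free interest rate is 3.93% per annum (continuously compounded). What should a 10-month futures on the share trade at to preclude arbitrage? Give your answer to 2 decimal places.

kr 167.15

F = S·e^(rT) = 161.76 · e^(0.0393 × 10/12)
= 161.76 · e^0.032750 = 161.76 × 1.033292
F = kr 167.15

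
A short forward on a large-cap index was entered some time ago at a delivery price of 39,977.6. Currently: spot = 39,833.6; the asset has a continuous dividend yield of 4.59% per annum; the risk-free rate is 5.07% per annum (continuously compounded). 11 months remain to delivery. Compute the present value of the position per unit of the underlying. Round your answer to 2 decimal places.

-30.22

Current fair forward for the remaining 11 months: F = S·e^((r − q)·T), (r − q) = 0.0507 − 0.0459 = 0.0048
F = 39833.6 · e^(0.0048 × 11/12) = 39833.6 × 1.00440969 = 40009.2538
Value of long forward = (F − K)·e^(−rT) = (40009.2538 − 39977.6) · e^(−0.0507·11/12)
= 31.6538 × 0.95458842 = 30.22
Short position value = −(long value) = -30.22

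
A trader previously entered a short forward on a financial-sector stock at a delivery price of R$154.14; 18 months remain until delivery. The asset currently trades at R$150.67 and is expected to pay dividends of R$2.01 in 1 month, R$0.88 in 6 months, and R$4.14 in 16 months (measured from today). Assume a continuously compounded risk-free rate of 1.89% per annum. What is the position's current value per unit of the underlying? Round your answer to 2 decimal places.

PV(remaining dividends) I = 2.01·e^(−0.0189·1/12) + 0.88·e^(−0.0189·6/12) + 4.14·e^(−0.0189·16/12) = 6.9155
Current forward F = (S − I)·e^(rT) = (150.67 − 6.9155)·e^(0.0189·18/12) = 143.7545 × 1.028756 = 147.8883
Value (long) = (F − K)·e^(−rT) = (147.8883 − 154.14) × 0.972048 = -6.0770
Short position value = −(long value) = R$6.08

R$6.08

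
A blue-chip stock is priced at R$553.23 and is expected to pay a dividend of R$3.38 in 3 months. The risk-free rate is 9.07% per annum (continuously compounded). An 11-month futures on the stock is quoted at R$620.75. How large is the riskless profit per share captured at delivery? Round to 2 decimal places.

PV(dividends) I = 3.38·e^(−0.0907·3/12) = 3.3042
Fair futures F* = (S − I)·e^(rT) = (553.23 − 3.3042)·e^0.083142 = 549.9258 × 1.086696 = 597.6022
Market R$620.75 > fair 597.6022: forward overpriced → cash-and-carry (borrow at r, buy the stock and collect the dividends, short the forward).
Profit at T = |F_mkt − F*| = |620.75 − 597.6022| = R$23.15 per share

R$23.15 per share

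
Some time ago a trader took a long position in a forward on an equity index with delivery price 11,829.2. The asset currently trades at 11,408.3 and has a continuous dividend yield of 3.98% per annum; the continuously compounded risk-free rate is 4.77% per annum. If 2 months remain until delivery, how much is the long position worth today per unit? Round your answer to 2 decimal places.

-402.66

Current fair forward for the remaining 2 months: F = S·e^((r − q)·T), (r − q) = 0.0477 − 0.0398 = 0.0079
F = 11408.3 · e^(0.0079 × 2/12) = 11408.3 × 1.00131753 = 11423.3308
Value of long forward = (F − K)·e^(−rT) = (11423.3308 − 11829.2) · e^(−0.0477·2/12)
= -405.8692 × 0.99208152 = -402.66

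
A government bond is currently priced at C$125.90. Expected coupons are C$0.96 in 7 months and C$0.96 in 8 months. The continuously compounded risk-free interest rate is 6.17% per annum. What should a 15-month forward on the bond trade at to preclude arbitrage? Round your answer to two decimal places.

PV(coupons) I = 0.96·e^(−0.0617·7/12) + 0.96·e^(−0.0617·8/12)
I = 0.9261 + 0.9213 = 1.8474
F = (S − I)·e^(rT) = (125.90 − 1.8474) · e^(0.0617·15/12)
= 124.0526 · e^0.077125 = 124.0526 × 1.080177 = C$134.00

C$134.00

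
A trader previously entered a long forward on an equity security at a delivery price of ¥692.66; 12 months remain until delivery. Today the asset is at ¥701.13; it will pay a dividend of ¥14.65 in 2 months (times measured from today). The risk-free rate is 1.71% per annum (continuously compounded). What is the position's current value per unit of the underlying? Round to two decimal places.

PV(remaining dividends) I = 14.65·e^(−0.0171·2/12) = 14.6083
Current forward F = (S − I)·e^(rT) = (701.13 − 14.6083)·e^(0.0171·12/12) = 686.5217 × 1.017247 = 698.3621
Value (long) = (F − K)·e^(−rT) = (698.3621 − 692.66) × 0.983045 = 5.6054
Value = ¥5.61

¥5.61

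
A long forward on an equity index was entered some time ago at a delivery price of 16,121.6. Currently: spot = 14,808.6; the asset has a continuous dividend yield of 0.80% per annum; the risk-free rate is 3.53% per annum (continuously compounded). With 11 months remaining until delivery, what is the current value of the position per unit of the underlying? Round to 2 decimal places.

Current fair forward for the remaining 11 months: F = S·e^((r − q)·T), (r − q) = 0.0353 − 0.0080 = 0.0273
F = 14808.6 · e^(0.0273 × 11/12) = 14808.6 × 1.02534075 = 15183.8610
Value of long forward = (F − K)·e^(−rT) = (15183.8610 − 16121.6) · e^(−0.0353·11/12)
= -937.7390 × 0.96815960 = -907.88

-907.88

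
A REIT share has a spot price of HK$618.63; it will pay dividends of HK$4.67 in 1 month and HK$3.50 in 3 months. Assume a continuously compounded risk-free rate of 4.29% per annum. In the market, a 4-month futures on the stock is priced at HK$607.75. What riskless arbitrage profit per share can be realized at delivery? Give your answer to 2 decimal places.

PV(dividends) I = 4.67·e^(−0.0429·1/12) + 3.50·e^(−0.0429·3/12) = 8.1160
Fair futures F* = (S − I)·e^(rT) = (618.63 − 8.1160)·e^0.014300 = 610.5140 × 1.014403 = 619.3072
Market HK$607.75 < fair 619.3072: forward underpriced → reverse cash-and-carry (short the stock, invest proceeds at r, pay the dividends, go long the forward).
Profit at T = |F_mkt − F*| = |607.75 − 619.3072| = HK$11.56 per share

HK$11.56 per share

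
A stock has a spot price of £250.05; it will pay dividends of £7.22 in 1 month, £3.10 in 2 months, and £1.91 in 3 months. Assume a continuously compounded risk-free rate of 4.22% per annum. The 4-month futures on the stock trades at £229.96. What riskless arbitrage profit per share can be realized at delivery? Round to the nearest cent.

PV(dividends) I = 7.22·e^(−0.0422·1/12) + 3.10·e^(−0.0422·2/12) + 1.91·e^(−0.0422·3/12) = 12.1629
Fair futures F* = (S − I)·e^(rT) = (250.05 − 12.1629)·e^0.014067 = 237.8871 × 1.014166 = 241.2570
Market £229.96 < fair 241.2570: forward underpriced → reverse cash-and-carry (short the stock, invest proceeds at r, pay the dividends, go long the forward).
Profit at T = |F_mkt − F*| = |229.96 − 241.2570| = £11.30 per share

£11.30 per share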